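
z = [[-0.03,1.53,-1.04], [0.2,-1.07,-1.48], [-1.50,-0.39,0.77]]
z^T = [[-0.03,0.20,-1.50], [1.53,-1.07,-0.39], [-1.04,-1.48,0.77]]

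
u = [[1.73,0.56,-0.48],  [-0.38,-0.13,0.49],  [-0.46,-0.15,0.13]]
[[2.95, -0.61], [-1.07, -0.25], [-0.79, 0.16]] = u@[[1.69, -0.68], [-0.91, 0.15], [-1.12, -1.0]]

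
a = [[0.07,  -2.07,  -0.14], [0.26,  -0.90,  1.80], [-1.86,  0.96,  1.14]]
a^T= [[0.07, 0.26, -1.86], [-2.07, -0.90, 0.96], [-0.14, 1.8, 1.14]]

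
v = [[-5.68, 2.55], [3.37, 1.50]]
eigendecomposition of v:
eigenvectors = [[-0.93, -0.30], [0.38, -0.96]]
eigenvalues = [-6.72, 2.54]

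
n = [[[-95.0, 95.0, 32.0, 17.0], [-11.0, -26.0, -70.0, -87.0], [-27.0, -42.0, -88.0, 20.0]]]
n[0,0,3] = 17.0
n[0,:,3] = [17.0, -87.0, 20.0]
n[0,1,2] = -70.0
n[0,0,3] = 17.0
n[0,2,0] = -27.0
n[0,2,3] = 20.0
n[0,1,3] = -87.0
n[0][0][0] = -95.0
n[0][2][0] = -27.0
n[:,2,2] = [-88.0]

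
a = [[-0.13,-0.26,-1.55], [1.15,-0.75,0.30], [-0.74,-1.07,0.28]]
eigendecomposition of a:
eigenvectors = [[0.67+0.00j, 0.18-0.53j, (0.18+0.53j)],[(0.26+0j), (-0.7+0j), -0.70-0.00j],[(-0.7+0j), -0.14-0.42j, -0.14+0.42j]]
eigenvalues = [(1.39+0j), (-0.99+1.05j), (-0.99-1.05j)]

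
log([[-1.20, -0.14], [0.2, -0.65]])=[[0.20+3.14j, (0.15+0j)], [-0.22-0.00j, -0.41+3.14j]]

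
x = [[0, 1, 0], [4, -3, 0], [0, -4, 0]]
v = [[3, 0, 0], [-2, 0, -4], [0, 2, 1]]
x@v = [[-2, 0, -4], [18, 0, 12], [8, 0, 16]]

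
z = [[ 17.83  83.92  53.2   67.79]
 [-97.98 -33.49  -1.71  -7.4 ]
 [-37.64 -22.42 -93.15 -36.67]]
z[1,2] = -1.71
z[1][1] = -33.49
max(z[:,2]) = 53.2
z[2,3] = -36.67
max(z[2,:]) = -22.42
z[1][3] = -7.4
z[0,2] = 53.2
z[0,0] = 17.83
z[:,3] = [67.79, -7.4, -36.67]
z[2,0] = -37.64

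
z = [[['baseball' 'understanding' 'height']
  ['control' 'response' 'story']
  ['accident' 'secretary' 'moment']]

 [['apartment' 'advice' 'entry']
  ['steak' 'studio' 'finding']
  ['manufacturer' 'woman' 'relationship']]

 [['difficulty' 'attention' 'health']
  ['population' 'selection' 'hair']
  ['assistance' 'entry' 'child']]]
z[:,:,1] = [['understanding', 'response', 'secretary'], ['advice', 'studio', 'woman'], ['attention', 'selection', 'entry']]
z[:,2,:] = [['accident', 'secretary', 'moment'], ['manufacturer', 'woman', 'relationship'], ['assistance', 'entry', 'child']]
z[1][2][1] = 'woman'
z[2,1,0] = 'population'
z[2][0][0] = 'difficulty'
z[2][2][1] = 'entry'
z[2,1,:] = ['population', 'selection', 'hair']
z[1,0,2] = 'entry'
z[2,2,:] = ['assistance', 'entry', 'child']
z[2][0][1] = 'attention'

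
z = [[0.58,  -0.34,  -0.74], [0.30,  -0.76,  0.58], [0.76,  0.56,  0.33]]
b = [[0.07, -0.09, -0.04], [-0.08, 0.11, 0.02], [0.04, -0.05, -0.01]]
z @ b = [[0.04,-0.05,-0.02], [0.1,-0.14,-0.03], [0.02,-0.02,-0.02]]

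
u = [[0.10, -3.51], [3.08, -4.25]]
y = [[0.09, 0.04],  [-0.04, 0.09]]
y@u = [[0.13, -0.49], [0.27, -0.24]]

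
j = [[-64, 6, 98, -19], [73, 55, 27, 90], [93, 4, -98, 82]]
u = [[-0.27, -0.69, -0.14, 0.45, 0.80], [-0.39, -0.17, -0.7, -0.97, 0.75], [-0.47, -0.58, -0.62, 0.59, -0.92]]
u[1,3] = -0.968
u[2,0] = -0.474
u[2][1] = -0.576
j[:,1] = [6, 55, 4]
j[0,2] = 98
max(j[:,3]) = 90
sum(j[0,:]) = 21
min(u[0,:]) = -0.694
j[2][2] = -98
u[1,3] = -0.968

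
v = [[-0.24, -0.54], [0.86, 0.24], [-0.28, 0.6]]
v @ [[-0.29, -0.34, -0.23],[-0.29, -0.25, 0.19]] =[[0.23, 0.22, -0.05], [-0.32, -0.35, -0.15], [-0.09, -0.05, 0.18]]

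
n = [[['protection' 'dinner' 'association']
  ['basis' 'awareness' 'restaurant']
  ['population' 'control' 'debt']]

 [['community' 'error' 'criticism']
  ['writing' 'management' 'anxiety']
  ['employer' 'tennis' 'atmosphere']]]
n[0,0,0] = 'protection'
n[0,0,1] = 'dinner'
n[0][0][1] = 'dinner'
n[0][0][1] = 'dinner'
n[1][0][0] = 'community'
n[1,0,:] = ['community', 'error', 'criticism']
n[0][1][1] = 'awareness'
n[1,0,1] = 'error'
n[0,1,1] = 'awareness'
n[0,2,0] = 'population'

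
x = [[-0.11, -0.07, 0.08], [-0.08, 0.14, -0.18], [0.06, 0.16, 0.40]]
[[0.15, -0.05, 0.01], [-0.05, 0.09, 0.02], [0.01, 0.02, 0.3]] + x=[[0.04, -0.12, 0.09], [-0.13, 0.23, -0.16], [0.07, 0.18, 0.7]]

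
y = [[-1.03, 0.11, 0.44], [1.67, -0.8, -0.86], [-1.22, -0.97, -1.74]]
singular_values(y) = [2.34, 2.31, 0.24]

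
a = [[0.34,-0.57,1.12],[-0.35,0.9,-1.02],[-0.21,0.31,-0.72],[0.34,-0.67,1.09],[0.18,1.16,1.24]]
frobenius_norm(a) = 3.00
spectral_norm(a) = 2.52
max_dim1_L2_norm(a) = 1.71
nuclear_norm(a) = 4.15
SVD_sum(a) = [[0.34,-0.44,1.17], [-0.34,0.44,-1.19], [-0.21,0.27,-0.73], [0.34,-0.44,1.18], [0.2,-0.26,0.7]] + [[0.0, -0.13, -0.05], [-0.01, 0.46, 0.17], [-0.0, 0.04, 0.01], [0.00, -0.23, -0.09], [-0.02, 1.42, 0.54]] + [[0.00, 0.0, -0.0],  [-0.0, -0.00, 0.0],  [0.0, 0.00, -0.00],  [-0.00, -0.00, 0.0],  [0.0, 0.00, -0.0]]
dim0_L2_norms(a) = [0.66, 1.74, 2.35]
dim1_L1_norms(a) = [2.03, 2.27, 1.24, 2.1, 2.58]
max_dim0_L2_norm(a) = 2.35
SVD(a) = [[-0.51,-0.09,-0.63],[0.52,0.3,0.22],[0.32,0.02,-0.45],[-0.52,-0.15,0.59],[-0.31,0.94,-0.02]] @ diag([2.5225456222968097, 1.6221455167579863, 0.0027396885167343477]) @ [[-0.26,0.34,-0.91], [-0.01,0.94,0.35], [-0.97,-0.10,0.24]]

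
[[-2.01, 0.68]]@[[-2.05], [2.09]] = [[5.54]]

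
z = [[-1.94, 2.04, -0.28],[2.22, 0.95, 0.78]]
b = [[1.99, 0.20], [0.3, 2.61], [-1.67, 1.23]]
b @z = [[-3.42,4.25,-0.4], [5.21,3.09,1.95], [5.97,-2.24,1.43]]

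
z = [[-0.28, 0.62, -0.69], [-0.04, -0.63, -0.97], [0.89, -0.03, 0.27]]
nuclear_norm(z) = 2.96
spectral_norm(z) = 1.32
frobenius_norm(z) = 1.77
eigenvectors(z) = [[-0.64+0.00j,(-0.64-0j),(-0.43+0j)], [(-0.38-0.28j),-0.38+0.28j,0.84+0.00j], [(0.07+0.6j),0.07-0.60j,(0.32+0j)]]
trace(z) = -0.64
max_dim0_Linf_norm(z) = 0.97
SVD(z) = [[-0.52,-0.52,-0.67], [-0.70,0.72,-0.01], [0.49,0.47,-0.74]] @ diag([1.323178579502652, 0.9729622114799679, 0.668388346530185]) @ [[0.46, 0.08, 0.88], [0.55, -0.81, -0.21], [-0.7, -0.58, 0.41]]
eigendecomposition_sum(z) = [[(-0.05+0.39j), 0.14+0.14j, (-0.43+0.16j)], [(-0.2+0.22j), (0.02+0.15j), (-0.33-0.09j)], [(0.37-0j), 0.11-0.15j, (0.2+0.38j)]] + [[(-0.05-0.39j), (0.14-0.14j), -0.43-0.16j], [-0.20-0.22j, (0.02-0.15j), (-0.33+0.09j)], [(0.37+0j), (0.11+0.15j), (0.2-0.38j)]] + [[-0.19+0.00j,0.34+0.00j,0.16-0.00j], [(0.37-0j),(-0.67-0j),-0.32+0.00j], [(0.14-0j),(-0.26-0j),(-0.12+0j)]]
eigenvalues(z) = [(0.17+0.92j), (0.17-0.92j), (-0.98+0j)]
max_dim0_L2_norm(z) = 1.22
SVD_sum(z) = [[-0.32, -0.05, -0.61],[-0.43, -0.07, -0.82],[0.30, 0.05, 0.57]] + [[-0.28,0.41,0.11], [0.38,-0.56,-0.15], [0.25,-0.37,-0.1]] + [[0.32, 0.26, -0.19], [0.01, 0.00, -0.0], [0.35, 0.29, -0.2]]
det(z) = -0.86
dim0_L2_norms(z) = [0.93, 0.88, 1.22]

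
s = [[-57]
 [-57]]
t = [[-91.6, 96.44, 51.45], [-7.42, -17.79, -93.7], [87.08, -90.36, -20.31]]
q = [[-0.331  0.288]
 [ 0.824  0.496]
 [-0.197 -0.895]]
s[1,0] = -57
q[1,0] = 0.824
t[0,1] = 96.44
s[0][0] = -57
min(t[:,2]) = -93.7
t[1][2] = -93.7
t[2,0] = 87.08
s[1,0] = -57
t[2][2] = -20.31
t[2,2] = -20.31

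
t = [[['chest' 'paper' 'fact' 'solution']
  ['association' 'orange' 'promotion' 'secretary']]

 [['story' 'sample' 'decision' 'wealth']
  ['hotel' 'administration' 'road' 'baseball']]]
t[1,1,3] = 'baseball'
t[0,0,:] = ['chest', 'paper', 'fact', 'solution']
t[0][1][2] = 'promotion'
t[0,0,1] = 'paper'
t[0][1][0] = 'association'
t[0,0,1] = 'paper'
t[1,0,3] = 'wealth'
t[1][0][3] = 'wealth'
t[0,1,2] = 'promotion'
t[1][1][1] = 'administration'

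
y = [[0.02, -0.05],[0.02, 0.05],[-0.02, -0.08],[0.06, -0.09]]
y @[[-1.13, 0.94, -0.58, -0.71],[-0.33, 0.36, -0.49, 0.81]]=[[-0.01, 0.00, 0.01, -0.05], [-0.04, 0.04, -0.04, 0.03], [0.05, -0.05, 0.05, -0.05], [-0.04, 0.02, 0.01, -0.12]]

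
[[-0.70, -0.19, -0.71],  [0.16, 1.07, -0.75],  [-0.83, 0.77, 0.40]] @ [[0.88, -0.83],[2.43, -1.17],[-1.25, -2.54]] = [[-0.19, 2.61], [3.68, 0.52], [0.64, -1.23]]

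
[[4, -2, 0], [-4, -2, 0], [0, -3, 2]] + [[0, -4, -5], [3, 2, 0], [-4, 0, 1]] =[[4, -6, -5], [-1, 0, 0], [-4, -3, 3]]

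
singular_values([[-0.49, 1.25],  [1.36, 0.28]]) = [1.48, 1.24]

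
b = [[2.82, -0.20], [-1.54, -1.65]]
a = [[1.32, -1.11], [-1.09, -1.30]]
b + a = [[4.14, -1.31], [-2.63, -2.95]]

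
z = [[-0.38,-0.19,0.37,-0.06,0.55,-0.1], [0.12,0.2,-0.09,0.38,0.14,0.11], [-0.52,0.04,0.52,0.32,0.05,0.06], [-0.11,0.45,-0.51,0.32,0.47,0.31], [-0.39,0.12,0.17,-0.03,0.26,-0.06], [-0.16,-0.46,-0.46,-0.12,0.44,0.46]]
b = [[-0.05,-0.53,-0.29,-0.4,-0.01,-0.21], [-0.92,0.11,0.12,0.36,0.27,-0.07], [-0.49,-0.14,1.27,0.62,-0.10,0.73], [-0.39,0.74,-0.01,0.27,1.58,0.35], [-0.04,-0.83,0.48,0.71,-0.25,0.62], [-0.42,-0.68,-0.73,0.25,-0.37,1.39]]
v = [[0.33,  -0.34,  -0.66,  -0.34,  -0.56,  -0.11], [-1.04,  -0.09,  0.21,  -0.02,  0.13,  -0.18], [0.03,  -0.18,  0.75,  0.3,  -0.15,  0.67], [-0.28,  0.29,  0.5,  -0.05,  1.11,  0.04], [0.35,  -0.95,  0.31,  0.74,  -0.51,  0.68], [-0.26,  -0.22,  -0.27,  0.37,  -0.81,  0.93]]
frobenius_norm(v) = 3.05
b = z + v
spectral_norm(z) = 1.15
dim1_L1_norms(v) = [2.34, 1.67, 2.08, 2.27, 3.54, 2.86]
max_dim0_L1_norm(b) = 3.37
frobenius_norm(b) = 3.61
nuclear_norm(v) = 6.30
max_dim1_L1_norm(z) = 2.17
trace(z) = 1.38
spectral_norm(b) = 2.28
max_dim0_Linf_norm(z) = 0.55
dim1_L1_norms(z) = [1.65, 1.04, 1.51, 2.17, 1.03, 2.1]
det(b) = 1.47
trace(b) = 2.74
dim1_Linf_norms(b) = [0.53, 0.92, 1.27, 1.58, 0.83, 1.39]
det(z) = -0.00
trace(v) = 1.36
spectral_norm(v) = 2.18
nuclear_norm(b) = 7.72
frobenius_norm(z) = 1.88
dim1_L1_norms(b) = [1.49, 1.85, 3.35, 3.34, 2.93, 3.84]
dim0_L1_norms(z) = [1.68, 1.46, 2.12, 1.23, 1.91, 1.1]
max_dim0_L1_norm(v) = 3.27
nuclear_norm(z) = 3.84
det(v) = 0.33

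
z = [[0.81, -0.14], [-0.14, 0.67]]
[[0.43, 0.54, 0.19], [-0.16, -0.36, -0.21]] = z @ [[0.51, 0.59, 0.18],[-0.13, -0.41, -0.28]]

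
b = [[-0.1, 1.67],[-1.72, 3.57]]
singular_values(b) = [4.26, 0.59]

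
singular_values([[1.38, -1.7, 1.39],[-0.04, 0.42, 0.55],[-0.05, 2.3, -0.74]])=[3.37, 1.2, 0.54]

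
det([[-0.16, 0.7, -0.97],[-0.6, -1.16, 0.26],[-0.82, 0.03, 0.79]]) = 1.271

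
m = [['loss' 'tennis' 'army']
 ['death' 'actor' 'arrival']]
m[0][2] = 'army'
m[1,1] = 'actor'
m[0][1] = 'tennis'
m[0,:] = ['loss', 'tennis', 'army']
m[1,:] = ['death', 'actor', 'arrival']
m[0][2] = 'army'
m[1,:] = ['death', 'actor', 'arrival']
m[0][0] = 'loss'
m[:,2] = ['army', 'arrival']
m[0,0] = 'loss'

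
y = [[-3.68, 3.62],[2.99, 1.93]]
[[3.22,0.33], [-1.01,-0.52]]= y @ [[-0.55, -0.14], [0.33, -0.05]]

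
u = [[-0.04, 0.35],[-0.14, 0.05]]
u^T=[[-0.04,-0.14], [0.35,0.05]]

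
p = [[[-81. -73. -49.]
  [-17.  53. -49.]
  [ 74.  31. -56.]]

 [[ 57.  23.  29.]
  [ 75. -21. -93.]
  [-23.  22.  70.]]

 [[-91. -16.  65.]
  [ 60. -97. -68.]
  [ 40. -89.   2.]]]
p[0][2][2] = -56.0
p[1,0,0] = 57.0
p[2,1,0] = 60.0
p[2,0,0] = -91.0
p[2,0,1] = -16.0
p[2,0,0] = -91.0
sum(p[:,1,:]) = -157.0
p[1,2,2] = 70.0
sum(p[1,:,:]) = 139.0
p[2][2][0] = 40.0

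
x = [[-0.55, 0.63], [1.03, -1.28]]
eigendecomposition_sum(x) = [[-0.02, -0.01], [-0.02, -0.01]] + [[-0.53, 0.64], [1.05, -1.27]]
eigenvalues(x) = [-0.03, -1.8]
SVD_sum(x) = [[-0.53, 0.65], [1.04, -1.27]] + [[-0.02, -0.02], [-0.01, -0.01]]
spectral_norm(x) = 1.84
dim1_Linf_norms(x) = [0.63, 1.28]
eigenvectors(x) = [[0.77,  -0.45], [0.64,  0.89]]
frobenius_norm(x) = 1.84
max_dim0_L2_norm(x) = 1.43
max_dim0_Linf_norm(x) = 1.28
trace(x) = -1.83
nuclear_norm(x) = 1.87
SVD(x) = [[-0.45, 0.89], [0.89, 0.45]] @ diag([1.8433139937147918, 0.02989181451878302]) @ [[0.63, -0.77], [-0.77, -0.63]]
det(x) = 0.06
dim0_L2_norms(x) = [1.17, 1.43]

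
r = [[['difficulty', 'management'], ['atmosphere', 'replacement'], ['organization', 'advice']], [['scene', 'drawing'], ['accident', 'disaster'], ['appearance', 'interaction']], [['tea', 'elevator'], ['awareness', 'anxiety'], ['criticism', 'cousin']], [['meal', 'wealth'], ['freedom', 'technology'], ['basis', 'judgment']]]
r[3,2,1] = 'judgment'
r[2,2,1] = 'cousin'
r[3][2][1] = 'judgment'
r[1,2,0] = 'appearance'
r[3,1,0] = 'freedom'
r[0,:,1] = ['management', 'replacement', 'advice']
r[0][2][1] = 'advice'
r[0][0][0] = 'difficulty'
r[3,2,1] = 'judgment'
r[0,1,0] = 'atmosphere'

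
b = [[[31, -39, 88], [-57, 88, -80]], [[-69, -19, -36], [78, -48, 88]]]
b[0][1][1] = 88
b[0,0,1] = -39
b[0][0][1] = -39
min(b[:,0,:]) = -69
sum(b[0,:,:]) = 31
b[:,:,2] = [[88, -80], [-36, 88]]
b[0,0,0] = 31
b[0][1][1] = 88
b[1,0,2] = -36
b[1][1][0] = 78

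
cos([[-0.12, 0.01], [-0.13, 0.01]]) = [[0.99,0.0], [-0.01,1.0]]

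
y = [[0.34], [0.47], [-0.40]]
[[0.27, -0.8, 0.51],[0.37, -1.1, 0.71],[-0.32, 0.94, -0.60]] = y@[[0.79,-2.34,1.51]]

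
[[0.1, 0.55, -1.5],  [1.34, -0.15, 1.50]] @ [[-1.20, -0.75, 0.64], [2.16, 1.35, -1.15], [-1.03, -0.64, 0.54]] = [[2.61,1.63,-1.38],[-3.48,-2.17,1.84]]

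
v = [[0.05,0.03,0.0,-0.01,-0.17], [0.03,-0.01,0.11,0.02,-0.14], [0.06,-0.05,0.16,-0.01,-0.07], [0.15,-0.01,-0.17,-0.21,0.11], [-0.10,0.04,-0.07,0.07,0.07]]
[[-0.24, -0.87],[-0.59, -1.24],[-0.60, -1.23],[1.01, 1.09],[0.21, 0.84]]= v@[[0.32, -3.1], [-1.97, -1.20], [-4.01, -5.17], [-0.59, -1.02], [1.2, 4.07]]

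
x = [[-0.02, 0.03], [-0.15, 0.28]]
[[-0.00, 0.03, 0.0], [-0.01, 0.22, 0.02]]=x@[[-0.25, -1.29, -0.09], [-0.17, 0.1, 0.03]]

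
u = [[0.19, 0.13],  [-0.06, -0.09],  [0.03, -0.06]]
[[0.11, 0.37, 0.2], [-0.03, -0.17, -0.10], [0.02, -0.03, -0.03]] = u@[[0.59, 1.17, 0.50], [-0.04, 1.11, 0.81]]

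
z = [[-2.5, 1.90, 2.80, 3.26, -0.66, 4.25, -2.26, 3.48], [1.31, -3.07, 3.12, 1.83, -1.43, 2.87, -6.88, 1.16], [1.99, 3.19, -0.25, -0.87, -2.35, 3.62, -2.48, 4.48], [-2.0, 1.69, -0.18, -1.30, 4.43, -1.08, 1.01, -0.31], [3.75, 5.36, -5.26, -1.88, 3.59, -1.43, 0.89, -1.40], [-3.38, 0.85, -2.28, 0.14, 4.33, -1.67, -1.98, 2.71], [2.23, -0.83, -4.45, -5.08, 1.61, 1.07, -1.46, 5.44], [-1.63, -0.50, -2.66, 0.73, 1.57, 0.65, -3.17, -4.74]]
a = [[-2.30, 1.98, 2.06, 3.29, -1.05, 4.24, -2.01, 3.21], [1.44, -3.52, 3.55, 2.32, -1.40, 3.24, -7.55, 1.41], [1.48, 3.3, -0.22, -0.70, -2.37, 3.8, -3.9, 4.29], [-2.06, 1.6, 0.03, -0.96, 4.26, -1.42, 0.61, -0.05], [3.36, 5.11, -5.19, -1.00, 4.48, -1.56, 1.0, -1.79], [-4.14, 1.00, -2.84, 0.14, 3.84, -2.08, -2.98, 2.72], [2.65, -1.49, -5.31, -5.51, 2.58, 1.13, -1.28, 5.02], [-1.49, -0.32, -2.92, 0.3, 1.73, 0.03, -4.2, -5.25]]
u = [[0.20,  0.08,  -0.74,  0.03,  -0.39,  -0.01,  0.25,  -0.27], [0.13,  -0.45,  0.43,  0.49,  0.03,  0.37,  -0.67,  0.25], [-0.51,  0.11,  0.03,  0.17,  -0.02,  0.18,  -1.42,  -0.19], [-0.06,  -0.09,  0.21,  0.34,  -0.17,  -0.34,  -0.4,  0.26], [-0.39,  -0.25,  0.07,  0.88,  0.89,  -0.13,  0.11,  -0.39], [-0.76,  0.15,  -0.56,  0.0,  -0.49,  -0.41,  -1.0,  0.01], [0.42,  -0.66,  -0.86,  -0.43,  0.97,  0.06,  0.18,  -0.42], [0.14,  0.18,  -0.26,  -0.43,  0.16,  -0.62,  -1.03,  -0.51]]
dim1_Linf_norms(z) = [4.25, 6.88, 4.48, 4.43, 5.36, 4.33, 5.44, 4.74]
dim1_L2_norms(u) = [0.94, 1.14, 1.55, 0.74, 1.4, 1.52, 1.64, 1.43]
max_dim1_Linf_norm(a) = 7.55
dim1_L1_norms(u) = [1.97, 2.82, 2.63, 1.87, 3.11, 3.38, 4.0, 3.33]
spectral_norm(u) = 2.37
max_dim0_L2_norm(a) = 10.29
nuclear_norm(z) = 54.78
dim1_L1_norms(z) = [21.11, 21.67, 19.23, 12.0, 23.56, 17.34, 22.17, 15.65]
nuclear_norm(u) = 8.94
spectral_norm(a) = 14.48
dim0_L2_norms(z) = [7.0, 7.51, 8.8, 6.81, 8.02, 6.85, 8.75, 9.75]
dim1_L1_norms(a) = [20.14, 24.43, 20.06, 10.99, 23.49, 19.74, 24.97, 16.24]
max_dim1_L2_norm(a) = 10.19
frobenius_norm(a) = 23.93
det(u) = -0.11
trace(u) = 0.27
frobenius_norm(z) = 22.63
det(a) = 1726952.15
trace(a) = -11.13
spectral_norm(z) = 13.73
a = z + u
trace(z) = -11.40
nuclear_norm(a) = 58.87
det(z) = 637242.62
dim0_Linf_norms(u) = [0.76, 0.66, 0.86, 0.88, 0.97, 0.62, 1.42, 0.51]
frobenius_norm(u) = 3.76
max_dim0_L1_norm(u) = 5.06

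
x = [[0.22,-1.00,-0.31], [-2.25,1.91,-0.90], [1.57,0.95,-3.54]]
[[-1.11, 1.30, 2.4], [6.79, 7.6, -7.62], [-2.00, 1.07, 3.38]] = x@ [[-2.32, -3.64, 2.08],[0.69, -1.39, -1.78],[-0.28, -2.29, -0.51]]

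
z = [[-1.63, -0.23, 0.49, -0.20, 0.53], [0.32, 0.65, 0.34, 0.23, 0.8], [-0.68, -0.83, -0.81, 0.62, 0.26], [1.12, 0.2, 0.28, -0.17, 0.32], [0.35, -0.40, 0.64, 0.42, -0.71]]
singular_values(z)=[2.28, 1.51, 1.2, 0.81, 0.44]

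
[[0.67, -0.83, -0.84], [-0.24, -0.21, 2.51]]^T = [[0.67, -0.24], [-0.83, -0.21], [-0.84, 2.51]]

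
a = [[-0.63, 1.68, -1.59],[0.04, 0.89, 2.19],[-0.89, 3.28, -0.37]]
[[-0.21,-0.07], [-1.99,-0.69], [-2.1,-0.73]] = a @[[0.08,0.03], [-0.69,-0.24], [-0.63,-0.22]]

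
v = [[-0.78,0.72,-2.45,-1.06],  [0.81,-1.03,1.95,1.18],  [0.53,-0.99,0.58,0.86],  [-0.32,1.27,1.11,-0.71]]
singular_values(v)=[4.09, 2.05, 0.0, 0.0]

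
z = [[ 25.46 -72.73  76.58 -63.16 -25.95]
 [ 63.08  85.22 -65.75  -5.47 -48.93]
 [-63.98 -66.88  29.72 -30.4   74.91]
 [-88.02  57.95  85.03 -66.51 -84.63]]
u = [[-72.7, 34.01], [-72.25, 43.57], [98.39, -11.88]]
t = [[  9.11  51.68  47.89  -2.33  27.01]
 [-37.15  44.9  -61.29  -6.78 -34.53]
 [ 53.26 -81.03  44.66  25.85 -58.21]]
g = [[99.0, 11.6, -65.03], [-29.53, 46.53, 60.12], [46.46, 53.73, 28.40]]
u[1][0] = -72.25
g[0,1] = 11.6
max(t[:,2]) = 47.89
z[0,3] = -63.16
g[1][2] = 60.12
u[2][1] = -11.88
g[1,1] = 46.53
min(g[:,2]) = -65.03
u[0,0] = -72.7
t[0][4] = 27.01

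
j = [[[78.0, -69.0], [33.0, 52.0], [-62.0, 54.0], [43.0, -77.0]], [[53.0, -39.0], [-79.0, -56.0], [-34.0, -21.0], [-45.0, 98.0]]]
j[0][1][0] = 33.0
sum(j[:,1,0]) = -46.0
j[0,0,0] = 78.0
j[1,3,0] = -45.0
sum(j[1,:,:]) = -123.0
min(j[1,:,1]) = -56.0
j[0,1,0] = 33.0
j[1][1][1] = -56.0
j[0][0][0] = 78.0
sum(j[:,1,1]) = -4.0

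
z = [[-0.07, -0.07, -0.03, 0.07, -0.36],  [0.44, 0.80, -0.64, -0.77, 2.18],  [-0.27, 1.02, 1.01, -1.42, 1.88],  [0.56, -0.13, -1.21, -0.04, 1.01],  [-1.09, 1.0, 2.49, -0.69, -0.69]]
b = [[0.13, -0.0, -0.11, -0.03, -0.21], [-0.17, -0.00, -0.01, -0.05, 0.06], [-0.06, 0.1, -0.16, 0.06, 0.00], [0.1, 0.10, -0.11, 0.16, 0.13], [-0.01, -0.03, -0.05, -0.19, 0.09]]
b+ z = [[0.06, -0.07, -0.14, 0.04, -0.57],[0.27, 0.80, -0.65, -0.82, 2.24],[-0.33, 1.12, 0.85, -1.36, 1.88],[0.66, -0.03, -1.32, 0.12, 1.14],[-1.10, 0.97, 2.44, -0.88, -0.60]]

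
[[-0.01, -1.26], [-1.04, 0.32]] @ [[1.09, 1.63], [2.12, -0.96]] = [[-2.68, 1.19], [-0.46, -2.0]]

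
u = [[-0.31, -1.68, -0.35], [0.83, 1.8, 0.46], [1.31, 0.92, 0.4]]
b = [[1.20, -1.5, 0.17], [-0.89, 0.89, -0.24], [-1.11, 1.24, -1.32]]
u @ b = [[1.51, -1.46, 0.81], [-1.12, 0.93, -0.9], [0.31, -0.65, -0.53]]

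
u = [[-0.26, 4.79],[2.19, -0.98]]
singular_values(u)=[4.95, 2.07]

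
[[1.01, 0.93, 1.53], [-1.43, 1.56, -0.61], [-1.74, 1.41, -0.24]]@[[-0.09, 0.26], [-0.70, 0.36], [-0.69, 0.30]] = [[-1.8, 1.06], [-0.54, 0.01], [-0.66, -0.02]]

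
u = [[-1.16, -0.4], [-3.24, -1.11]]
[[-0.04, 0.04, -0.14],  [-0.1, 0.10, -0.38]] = u @ [[0.02, -0.02, 0.08],[0.03, -0.03, 0.11]]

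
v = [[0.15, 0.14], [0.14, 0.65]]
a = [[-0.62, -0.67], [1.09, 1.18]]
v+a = [[-0.47, -0.53], [1.23, 1.83]]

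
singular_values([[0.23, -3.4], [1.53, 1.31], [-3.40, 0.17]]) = [3.79, 3.59]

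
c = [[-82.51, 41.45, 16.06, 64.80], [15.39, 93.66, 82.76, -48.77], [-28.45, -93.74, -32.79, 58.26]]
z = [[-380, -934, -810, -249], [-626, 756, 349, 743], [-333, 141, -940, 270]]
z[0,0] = -380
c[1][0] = 15.39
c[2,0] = -28.45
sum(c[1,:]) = 143.04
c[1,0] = 15.39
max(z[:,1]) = 756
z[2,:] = [-333, 141, -940, 270]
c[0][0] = -82.51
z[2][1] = 141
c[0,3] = 64.8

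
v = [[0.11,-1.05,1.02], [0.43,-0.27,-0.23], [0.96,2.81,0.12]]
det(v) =1.850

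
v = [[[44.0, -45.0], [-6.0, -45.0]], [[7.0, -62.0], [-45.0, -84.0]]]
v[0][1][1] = -45.0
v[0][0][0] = 44.0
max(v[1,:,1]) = -62.0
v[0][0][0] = 44.0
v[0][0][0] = 44.0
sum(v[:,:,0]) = 0.0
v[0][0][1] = -45.0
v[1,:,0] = [7.0, -45.0]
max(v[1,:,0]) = 7.0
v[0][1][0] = -6.0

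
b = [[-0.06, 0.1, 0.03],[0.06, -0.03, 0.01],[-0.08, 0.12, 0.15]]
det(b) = -0.000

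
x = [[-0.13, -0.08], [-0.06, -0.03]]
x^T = [[-0.13, -0.06], [-0.08, -0.03]]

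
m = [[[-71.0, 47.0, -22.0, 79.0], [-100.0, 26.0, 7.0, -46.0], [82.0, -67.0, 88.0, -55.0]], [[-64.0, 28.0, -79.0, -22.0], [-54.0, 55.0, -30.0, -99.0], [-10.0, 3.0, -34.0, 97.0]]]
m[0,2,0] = 82.0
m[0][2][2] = 88.0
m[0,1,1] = 26.0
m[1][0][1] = 28.0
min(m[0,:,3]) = -55.0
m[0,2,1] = -67.0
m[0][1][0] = -100.0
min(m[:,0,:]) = -79.0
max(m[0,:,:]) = 88.0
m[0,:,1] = [47.0, 26.0, -67.0]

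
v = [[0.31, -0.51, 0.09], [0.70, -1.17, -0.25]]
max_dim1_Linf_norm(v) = 1.17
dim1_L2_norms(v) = [0.6, 1.39]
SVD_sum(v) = [[0.30, -0.49, -0.08], [0.71, -1.18, -0.18]] + [[0.01, -0.02, 0.17], [-0.01, 0.01, -0.07]]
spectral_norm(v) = 1.50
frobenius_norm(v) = 1.51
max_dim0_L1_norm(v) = 1.68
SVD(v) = [[-0.39, -0.92], [-0.92, 0.39]] @ diag([1.500955332748852, 0.1811990317103908]) @ [[-0.51, 0.85, 0.13], [-0.09, 0.1, -0.99]]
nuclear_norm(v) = 1.68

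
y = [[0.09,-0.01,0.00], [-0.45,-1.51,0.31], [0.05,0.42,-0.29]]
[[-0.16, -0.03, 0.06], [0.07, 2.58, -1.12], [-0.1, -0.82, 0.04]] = y@[[-1.75, -0.44, 0.78], [0.69, -1.44, 0.73], [1.04, 0.68, 1.06]]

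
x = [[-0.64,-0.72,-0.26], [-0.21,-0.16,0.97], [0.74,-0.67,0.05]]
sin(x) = [[-0.51, -0.72, -0.36], [-0.13, -0.07, 1.09], [0.8, -0.82, 0.12]]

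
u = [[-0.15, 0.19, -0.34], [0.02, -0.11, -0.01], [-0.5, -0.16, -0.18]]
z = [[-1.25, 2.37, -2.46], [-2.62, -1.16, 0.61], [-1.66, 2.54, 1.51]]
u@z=[[0.25, -1.44, -0.03], [0.28, 0.15, -0.13], [1.34, -1.46, 0.86]]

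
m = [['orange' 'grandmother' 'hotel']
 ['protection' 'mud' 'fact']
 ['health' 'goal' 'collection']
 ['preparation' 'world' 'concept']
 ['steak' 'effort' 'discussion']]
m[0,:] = ['orange', 'grandmother', 'hotel']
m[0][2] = 'hotel'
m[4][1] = 'effort'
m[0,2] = 'hotel'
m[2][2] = 'collection'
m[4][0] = 'steak'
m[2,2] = 'collection'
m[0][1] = 'grandmother'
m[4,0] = 'steak'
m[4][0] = 'steak'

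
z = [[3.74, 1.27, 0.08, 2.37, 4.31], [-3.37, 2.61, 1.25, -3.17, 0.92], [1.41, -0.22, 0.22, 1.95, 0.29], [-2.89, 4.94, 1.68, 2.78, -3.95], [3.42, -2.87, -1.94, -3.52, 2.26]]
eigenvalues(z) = [(7.27+0j), (2.97+4.33j), (2.97-4.33j), (-2.02+0j), (0.42+0j)]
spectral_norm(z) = 10.33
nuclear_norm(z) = 23.76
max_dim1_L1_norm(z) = 16.24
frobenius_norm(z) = 13.29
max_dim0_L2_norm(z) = 6.88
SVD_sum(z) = [[1.84, -1.65, -0.78, -0.74, 1.59], [-1.44, 1.29, 0.61, 0.58, -1.24], [0.34, -0.3, -0.14, -0.14, 0.29], [-4.34, 3.9, 1.85, 1.76, -3.75], [3.52, -3.16, -1.50, -1.42, 3.04]] + [[2.13, 1.09, 0.33, 3.90, 0.67], [-1.55, -0.80, -0.24, -2.84, -0.49], [1.05, 0.54, 0.17, 1.93, 0.33], [0.79, 0.41, 0.12, 1.46, 0.25], [-0.86, -0.44, -0.14, -1.59, -0.27]] + [[-0.26, 1.77, 0.61, -0.76, 2.08], [-0.32, 2.21, 0.76, -0.95, 2.60], [0.05, -0.31, -0.11, 0.14, -0.37], [-0.01, 0.04, 0.01, -0.02, 0.04], [-0.01, 0.05, 0.02, -0.02, 0.06]] + [[0.05, 0.05, -0.03, -0.03, -0.04], [-0.09, -0.08, 0.04, 0.06, 0.07], [-0.11, -0.1, 0.06, 0.07, 0.08], [0.66, 0.60, -0.32, -0.42, -0.49], [0.76, 0.69, -0.36, -0.48, -0.56]] + [[-0.02,  0.01,  -0.05,  0.01,  0.01], [0.03,  -0.01,  0.08,  -0.02,  -0.01], [0.09,  -0.04,  0.25,  -0.05,  -0.05], [0.0,  -0.0,  0.01,  -0.00,  -0.00], [0.02,  -0.01,  0.04,  -0.01,  -0.01]]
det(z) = -172.06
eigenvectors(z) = [[(-0.43+0j), 0.04+0.30j, (0.04-0.3j), (-0.59+0j), 0.31+0.00j], [(-0.21+0j), -0.66+0.00j, (-0.66-0j), -0.23+0.00j, -0.17+0.00j], [(0.07+0j), (0.26+0.09j), (0.26-0.09j), (-0.11+0j), 0.92+0.00j], [0.61+0.00j, 0.09+0.52j, 0.09-0.52j, 0.43+0.00j, (-0.13+0j)], [-0.63+0.00j, -0.17-0.31j, (-0.17+0.31j), 0.63+0.00j, (-0.13+0j)]]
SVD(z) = [[-0.3,0.69,-0.62,-0.05,-0.19], [0.24,-0.50,-0.78,0.09,0.28], [-0.06,0.34,0.11,0.11,0.92], [0.72,0.26,-0.01,-0.65,0.03], [-0.58,-0.28,-0.02,-0.75,0.16]] @ diag([10.326407625391262, 6.684878108395637, 4.688638580785886, 1.762236817360909, 0.30166187770060465]) @ [[-0.59, 0.53, 0.25, 0.24, -0.51], [0.46, 0.24, 0.07, 0.84, 0.14], [0.09, -0.61, -0.21, 0.26, -0.71], [-0.58, -0.53, 0.28, 0.36, 0.43], [0.32, -0.15, 0.9, -0.18, -0.17]]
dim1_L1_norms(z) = [11.77, 11.32, 4.09, 16.24, 14.01]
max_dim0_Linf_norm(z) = 4.94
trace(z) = 11.61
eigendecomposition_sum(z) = [[(3.32-0j),(-0.92+0j),(-0.92+0j),(-0.16-0j),2.76-0.00j], [1.67-0.00j,(-0.46+0j),-0.46+0.00j,(-0.08-0j),1.39-0.00j], [-0.51+0.00j,(0.14-0j),0.14-0.00j,0.02+0.00j,-0.42+0.00j], [(-4.77+0j),1.33-0.00j,1.33-0.00j,0.23+0.00j,(-3.96+0j)], [4.86-0.00j,(-1.35+0j),-1.35+0.00j,-0.24-0.00j,4.04-0.00j]] + [[(0.41+1.11j), 1.09-0.86j, 0.23-0.42j, 0.87+0.69j, 0.23+0.18j], [-2.46+0.59j, 1.56+2.54j, (0.83+0.58j), (-1.7+1.68j), (-0.44+0.44j)], [1.04+0.10j, (-0.26-1.2j), (-0.24-0.34j), (0.89-0.42j), 0.23-0.11j], [(0.8+1.87j), 1.80-1.58j, 0.35-0.73j, (1.56+1.12j), 0.40+0.29j], [(-0.92-0.99j), (-0.77+1.39j), -0.05+0.54j, -1.23-0.35j, (-0.32-0.09j)]] + [[(0.41-1.11j), (1.09+0.86j), 0.23+0.42j, 0.87-0.69j, (0.23-0.18j)], [(-2.46-0.59j), (1.56-2.54j), (0.83-0.58j), (-1.7-1.68j), -0.44-0.44j], [(1.04-0.1j), -0.26+1.20j, (-0.24+0.34j), (0.89+0.42j), (0.23+0.11j)], [0.80-1.87j, (1.8+1.58j), 0.35+0.73j, (1.56-1.12j), 0.40-0.29j], [(-0.92+0.99j), -0.77-1.39j, (-0.05-0.54j), -1.23+0.35j, (-0.32+0.09j)]] + [[-0.37+0.00j, (-0.05-0j), (0.38-0j), 0.78-0.00j, 1.08-0.00j], [(-0.14+0j), (-0.02-0j), (0.15-0j), 0.30-0.00j, (0.42-0j)], [(-0.07+0j), (-0.01-0j), (0.07-0j), (0.14-0j), (0.19-0j)], [0.27-0.00j, 0.04+0.00j, -0.28+0.00j, (-0.57+0j), (-0.78+0j)], [(0.39-0j), 0.05+0.00j, -0.41+0.00j, -0.83+0.00j, (-1.14+0j)]] + [[(-0.03+0j),0.06-0.00j,(0.17+0j),0j,(0.02+0j)], [0.02-0.00j,(-0.03+0j),(-0.09-0j),-0.00-0.00j,(-0.01-0j)], [(-0.09+0j),0.17-0.00j,0.50+0.00j,0.00+0.00j,(0.06+0j)], [(0.01-0j),(-0.02+0j),(-0.07-0j),-0.00-0.00j,-0.01-0.00j], [0.01-0.00j,(-0.03+0j),(-0.07-0j),-0.00-0.00j,-0.01-0.00j]]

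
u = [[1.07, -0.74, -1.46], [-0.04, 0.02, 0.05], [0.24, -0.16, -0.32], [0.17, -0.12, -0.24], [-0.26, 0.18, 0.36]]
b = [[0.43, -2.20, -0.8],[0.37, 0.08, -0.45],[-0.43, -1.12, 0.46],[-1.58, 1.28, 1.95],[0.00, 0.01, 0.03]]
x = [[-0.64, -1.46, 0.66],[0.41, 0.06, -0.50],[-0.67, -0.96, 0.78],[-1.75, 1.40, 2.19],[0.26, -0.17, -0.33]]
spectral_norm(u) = 2.08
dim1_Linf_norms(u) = [1.46, 0.05, 0.32, 0.24, 0.36]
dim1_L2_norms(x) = [1.73, 0.65, 1.41, 3.13, 0.45]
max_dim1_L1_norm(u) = 3.27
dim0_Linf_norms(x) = [1.75, 1.46, 2.19]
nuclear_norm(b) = 5.40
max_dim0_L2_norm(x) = 2.49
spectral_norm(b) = 3.50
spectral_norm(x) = 3.29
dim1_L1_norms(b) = [3.43, 0.9, 2.01, 4.81, 0.04]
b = x + u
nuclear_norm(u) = 2.10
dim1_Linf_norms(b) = [2.2, 0.45, 1.12, 1.95, 0.03]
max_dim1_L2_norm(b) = 2.82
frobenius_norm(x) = 3.92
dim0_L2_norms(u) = [1.14, 0.79, 1.56]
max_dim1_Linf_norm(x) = 2.19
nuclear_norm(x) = 5.46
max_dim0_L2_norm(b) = 2.78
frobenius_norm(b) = 3.95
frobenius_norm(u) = 2.08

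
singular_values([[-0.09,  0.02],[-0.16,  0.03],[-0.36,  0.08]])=[0.41, 0.0]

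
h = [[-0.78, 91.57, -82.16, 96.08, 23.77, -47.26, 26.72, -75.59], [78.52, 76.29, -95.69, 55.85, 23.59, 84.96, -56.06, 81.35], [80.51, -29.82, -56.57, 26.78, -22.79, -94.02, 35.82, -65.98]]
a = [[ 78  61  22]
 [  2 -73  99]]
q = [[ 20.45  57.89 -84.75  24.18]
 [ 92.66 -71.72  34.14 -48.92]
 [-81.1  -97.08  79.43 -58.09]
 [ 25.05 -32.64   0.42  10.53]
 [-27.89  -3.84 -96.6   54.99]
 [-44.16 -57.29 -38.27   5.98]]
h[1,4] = 23.59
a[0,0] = 78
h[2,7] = -65.98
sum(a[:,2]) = 121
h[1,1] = 76.29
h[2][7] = -65.98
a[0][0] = 78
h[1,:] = [78.52, 76.29, -95.69, 55.85, 23.59, 84.96, -56.06, 81.35]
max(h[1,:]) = 84.96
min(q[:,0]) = -81.1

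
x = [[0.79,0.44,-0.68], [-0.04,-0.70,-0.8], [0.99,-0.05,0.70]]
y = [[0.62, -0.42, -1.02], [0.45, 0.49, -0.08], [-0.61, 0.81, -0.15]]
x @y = [[1.1, -0.67, -0.74], [0.15, -0.97, 0.22], [0.16, 0.13, -1.11]]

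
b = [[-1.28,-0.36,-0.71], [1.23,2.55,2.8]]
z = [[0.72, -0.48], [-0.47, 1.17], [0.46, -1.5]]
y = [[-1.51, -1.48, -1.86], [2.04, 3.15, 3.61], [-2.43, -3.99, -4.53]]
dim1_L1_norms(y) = [4.85, 8.8, 10.95]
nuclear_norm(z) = 2.63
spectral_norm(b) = 4.15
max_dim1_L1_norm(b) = 6.58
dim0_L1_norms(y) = [5.98, 8.62, 10.0]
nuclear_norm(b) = 5.11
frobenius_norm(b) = 4.26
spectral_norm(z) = 2.13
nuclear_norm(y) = 9.27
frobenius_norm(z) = 2.19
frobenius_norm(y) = 8.80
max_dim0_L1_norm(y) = 10.0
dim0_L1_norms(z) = [1.65, 3.15]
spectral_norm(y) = 8.78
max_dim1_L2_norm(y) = 6.51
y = z @ b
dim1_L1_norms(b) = [2.35, 6.58]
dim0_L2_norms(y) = [3.51, 5.29, 6.08]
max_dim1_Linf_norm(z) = 1.5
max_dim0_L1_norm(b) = 3.51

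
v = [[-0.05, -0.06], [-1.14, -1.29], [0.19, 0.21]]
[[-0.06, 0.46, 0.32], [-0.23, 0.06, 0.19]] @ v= [[-0.46, -0.52], [-0.02, -0.02]]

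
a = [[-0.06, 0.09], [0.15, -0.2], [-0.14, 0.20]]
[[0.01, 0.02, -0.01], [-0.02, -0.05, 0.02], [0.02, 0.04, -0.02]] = a @ [[-0.14, -0.35, 0.17], [-0.01, -0.02, 0.01]]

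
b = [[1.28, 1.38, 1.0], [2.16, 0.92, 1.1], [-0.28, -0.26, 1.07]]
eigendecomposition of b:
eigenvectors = [[-0.59, 0.64, -0.49], [0.80, 0.72, -0.56], [0.03, -0.27, 0.67]]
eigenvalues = [-0.64, 2.41, 1.49]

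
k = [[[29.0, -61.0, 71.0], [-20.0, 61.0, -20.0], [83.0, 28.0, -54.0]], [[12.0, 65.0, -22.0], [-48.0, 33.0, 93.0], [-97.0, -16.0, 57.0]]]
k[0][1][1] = 61.0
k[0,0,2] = 71.0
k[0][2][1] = 28.0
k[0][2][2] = -54.0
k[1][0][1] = 65.0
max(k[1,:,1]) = 65.0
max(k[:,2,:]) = 83.0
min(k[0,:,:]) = -61.0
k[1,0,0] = 12.0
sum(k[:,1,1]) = 94.0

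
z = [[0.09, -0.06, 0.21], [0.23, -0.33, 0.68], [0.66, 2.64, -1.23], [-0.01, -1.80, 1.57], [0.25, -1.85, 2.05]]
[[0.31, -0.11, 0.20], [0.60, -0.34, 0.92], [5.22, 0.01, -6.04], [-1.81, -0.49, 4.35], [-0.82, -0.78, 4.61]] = z@ [[2.69, -2.04, -1.33], [1.67, 0.78, -1.44], [0.78, 0.57, 1.11]]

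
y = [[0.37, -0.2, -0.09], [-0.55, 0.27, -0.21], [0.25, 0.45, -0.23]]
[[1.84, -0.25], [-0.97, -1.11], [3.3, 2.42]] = y @ [[4.76, 3.26], [1.97, 5.55], [-5.3, 3.87]]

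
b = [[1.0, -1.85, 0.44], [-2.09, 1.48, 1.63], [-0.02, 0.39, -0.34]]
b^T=[[1.0, -2.09, -0.02], [-1.85, 1.48, 0.39], [0.44, 1.63, -0.34]]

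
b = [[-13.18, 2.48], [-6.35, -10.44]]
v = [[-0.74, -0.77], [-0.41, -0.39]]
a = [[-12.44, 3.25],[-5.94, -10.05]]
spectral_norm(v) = 1.21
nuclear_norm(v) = 1.23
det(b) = 153.35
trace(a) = -22.49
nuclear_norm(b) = 25.22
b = v + a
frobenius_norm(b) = 18.14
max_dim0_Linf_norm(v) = 0.77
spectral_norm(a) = 13.95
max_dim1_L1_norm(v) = 1.51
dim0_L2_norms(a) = [13.79, 10.56]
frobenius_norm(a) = 17.37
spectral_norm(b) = 14.98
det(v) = -0.03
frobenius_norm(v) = 1.21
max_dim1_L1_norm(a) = 15.99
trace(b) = -23.62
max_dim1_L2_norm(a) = 12.86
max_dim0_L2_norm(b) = 14.63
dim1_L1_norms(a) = [15.69, 15.99]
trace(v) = -1.13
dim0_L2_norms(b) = [14.63, 10.73]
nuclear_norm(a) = 24.30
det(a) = 144.33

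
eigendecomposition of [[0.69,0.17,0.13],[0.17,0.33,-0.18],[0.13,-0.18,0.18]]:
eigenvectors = [[-0.29,  0.94,  0.19], [0.57,  0.32,  -0.76], [0.77,  0.11,  0.63]]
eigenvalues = [-0.0, 0.76, 0.44]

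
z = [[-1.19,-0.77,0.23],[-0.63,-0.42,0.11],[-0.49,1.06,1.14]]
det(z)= -0.004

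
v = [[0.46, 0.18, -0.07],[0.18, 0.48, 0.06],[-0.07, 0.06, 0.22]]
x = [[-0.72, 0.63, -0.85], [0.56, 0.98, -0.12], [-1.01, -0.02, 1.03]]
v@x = [[-0.16,0.47,-0.48], [0.08,0.58,-0.15], [-0.14,0.01,0.28]]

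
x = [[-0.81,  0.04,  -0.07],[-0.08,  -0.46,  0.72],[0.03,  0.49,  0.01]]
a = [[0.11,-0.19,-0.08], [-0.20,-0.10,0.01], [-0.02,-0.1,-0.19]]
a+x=[[-0.7, -0.15, -0.15], [-0.28, -0.56, 0.73], [0.01, 0.39, -0.18]]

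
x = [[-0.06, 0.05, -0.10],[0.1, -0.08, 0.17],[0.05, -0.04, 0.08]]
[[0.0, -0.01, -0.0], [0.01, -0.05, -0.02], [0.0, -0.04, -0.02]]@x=[[-0.00,0.0,-0.0], [-0.01,0.01,-0.01], [-0.0,0.00,-0.01]]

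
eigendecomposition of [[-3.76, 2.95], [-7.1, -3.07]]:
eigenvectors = [[-0.04+0.54j, (-0.04-0.54j)], [-0.84+0.00j, (-0.84-0j)]]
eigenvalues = [(-3.42+4.56j), (-3.42-4.56j)]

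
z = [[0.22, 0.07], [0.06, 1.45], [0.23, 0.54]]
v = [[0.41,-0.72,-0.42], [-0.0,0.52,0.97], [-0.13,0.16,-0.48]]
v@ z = [[-0.05, -1.24],[0.25, 1.28],[-0.13, -0.04]]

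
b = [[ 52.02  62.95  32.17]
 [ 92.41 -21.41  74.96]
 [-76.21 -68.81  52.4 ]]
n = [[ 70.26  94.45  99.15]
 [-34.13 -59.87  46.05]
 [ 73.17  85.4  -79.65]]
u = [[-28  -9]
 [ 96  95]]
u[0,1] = -9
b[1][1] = -21.41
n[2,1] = 85.4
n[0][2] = 99.15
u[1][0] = 96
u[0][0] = -28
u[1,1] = 95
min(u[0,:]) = -28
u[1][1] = 95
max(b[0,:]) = 62.95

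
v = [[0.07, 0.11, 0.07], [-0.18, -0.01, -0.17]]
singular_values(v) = [0.27, 0.1]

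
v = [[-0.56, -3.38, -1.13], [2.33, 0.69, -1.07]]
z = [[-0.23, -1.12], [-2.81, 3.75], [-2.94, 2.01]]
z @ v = [[-2.48, 0.00, 1.46],[10.31, 12.09, -0.84],[6.33, 11.32, 1.17]]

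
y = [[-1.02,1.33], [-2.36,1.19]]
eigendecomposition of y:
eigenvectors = [[(-0.37+0.47j),-0.37-0.47j], [(-0.8+0j),(-0.8-0j)]]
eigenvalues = [(0.08+1.38j), (0.08-1.38j)]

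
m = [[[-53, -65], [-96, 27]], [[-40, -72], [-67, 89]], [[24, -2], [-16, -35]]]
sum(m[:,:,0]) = -248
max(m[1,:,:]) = 89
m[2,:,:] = [[24, -2], [-16, -35]]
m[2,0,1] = -2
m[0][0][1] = -65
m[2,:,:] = [[24, -2], [-16, -35]]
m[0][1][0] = -96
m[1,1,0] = -67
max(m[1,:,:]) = 89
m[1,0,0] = -40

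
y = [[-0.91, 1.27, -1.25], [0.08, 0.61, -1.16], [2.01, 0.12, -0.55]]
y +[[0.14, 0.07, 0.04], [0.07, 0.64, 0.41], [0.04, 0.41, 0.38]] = [[-0.77, 1.34, -1.21], [0.15, 1.25, -0.75], [2.05, 0.53, -0.17]]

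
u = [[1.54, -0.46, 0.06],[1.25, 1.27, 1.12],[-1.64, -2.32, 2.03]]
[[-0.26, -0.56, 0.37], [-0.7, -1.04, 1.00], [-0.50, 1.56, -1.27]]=u @ [[-0.16, -0.47, 0.35], [-0.03, -0.35, 0.37], [-0.41, -0.01, 0.08]]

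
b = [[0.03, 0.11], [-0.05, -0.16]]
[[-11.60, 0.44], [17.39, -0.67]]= b@ [[-80.96,5.27], [-83.4,2.52]]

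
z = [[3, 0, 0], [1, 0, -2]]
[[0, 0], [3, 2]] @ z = [[0, 0, 0], [11, 0, -4]]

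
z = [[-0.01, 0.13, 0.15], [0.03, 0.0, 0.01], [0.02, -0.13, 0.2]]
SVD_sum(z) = [[0.01, -0.03, 0.11],[0.00, -0.00, 0.01],[0.01, -0.05, 0.22]] + [[-0.02, 0.16, 0.04], [0.00, -0.0, -0.0], [0.01, -0.08, -0.02]] + [[-0.00, -0.0, 0.00],[0.03, 0.00, -0.0],[-0.0, -0.0, 0.0]]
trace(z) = 0.19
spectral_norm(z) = 0.25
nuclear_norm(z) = 0.46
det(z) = -0.00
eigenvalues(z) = [-0.09, 0.08, 0.19]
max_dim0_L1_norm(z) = 0.36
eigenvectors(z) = [[-0.93, 0.90, 0.64], [0.30, 0.36, 0.14], [0.20, 0.24, 0.75]]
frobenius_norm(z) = 0.31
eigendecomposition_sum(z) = [[-0.05, 0.1, 0.02],[0.02, -0.03, -0.01],[0.01, -0.02, -0.00]] + [[0.04,0.15,-0.06], [0.01,0.06,-0.02], [0.01,0.04,-0.02]] + [[-0.00, -0.13, 0.19],[-0.00, -0.03, 0.04],[-0.0, -0.15, 0.22]]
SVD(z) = [[0.46, 0.89, -0.02],[0.05, -0.00, 1.00],[0.88, -0.46, -0.04]] @ diag([0.2533804960576062, 0.18090991765360348, 0.029494506474388966]) @ [[0.06, -0.22, 0.97], [-0.1, 0.97, 0.22], [0.99, 0.11, -0.03]]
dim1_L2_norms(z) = [0.2, 0.03, 0.24]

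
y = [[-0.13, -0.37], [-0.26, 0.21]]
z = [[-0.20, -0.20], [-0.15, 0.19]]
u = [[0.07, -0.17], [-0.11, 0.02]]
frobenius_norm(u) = 0.22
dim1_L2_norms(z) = [0.28, 0.24]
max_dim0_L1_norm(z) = 0.39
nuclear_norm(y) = 0.72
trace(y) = 0.08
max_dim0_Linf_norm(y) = 0.37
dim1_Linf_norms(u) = [0.17, 0.11]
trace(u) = 0.09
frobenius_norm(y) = 0.52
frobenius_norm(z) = 0.37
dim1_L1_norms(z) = [0.4, 0.34]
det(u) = -0.02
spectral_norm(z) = 0.29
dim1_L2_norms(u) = [0.18, 0.11]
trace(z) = -0.01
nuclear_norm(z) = 0.52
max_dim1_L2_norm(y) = 0.39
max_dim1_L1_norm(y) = 0.5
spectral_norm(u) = 0.20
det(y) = -0.12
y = u + z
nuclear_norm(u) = 0.28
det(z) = -0.07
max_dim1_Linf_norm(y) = 0.37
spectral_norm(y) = 0.43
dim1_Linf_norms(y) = [0.37, 0.26]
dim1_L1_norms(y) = [0.5, 0.47]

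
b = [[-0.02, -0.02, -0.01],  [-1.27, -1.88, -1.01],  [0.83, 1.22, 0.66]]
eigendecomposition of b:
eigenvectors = [[0.01, 0.86, 0.04], [0.84, -0.43, -0.49], [-0.54, -0.28, 0.87]]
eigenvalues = [-1.24, -0.01, 0.01]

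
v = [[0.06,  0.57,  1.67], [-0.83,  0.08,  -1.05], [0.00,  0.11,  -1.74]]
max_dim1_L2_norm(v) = 1.77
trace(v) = -1.60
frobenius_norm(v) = 2.82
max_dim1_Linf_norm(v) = 1.74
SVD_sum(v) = [[0.25, 0.17, 1.68], [-0.17, -0.11, -1.13], [-0.25, -0.17, -1.67]] + [[-0.3,0.13,0.03], [-0.63,0.26,0.07], [0.12,-0.05,-0.01]] + [[0.11, 0.28, -0.04], [-0.03, -0.07, 0.01], [0.13, 0.33, -0.05]]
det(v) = -0.98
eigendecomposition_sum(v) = [[0.05+0.36j, 0.33-0.05j, (0.01+0.36j)], [-0.42+0.04j, (0.03+0.38j), (-0.41-0.01j)], [-0.02+0.01j, 0.01+0.02j, -0.02+0.01j]] + [[(0.05-0.36j), 0.33+0.05j, (0.01-0.36j)], [-0.42-0.04j, 0.03-0.38j, (-0.41+0.01j)], [(-0.02-0.01j), 0.01-0.02j, (-0.02-0.01j)]] + [[-0.04-0.00j, -0.09+0.00j, (1.66-0j)], [(0.01+0j), (0.01-0j), (-0.22+0j)], [(0.04+0j), (0.09-0j), (-1.7+0j)]]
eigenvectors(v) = [[-0.03-0.66j, -0.03+0.66j, -0.70+0.00j], [0.75+0.00j, 0.75-0.00j, (0.09+0j)], [0.04-0.02j, 0.04+0.02j, 0.71+0.00j]]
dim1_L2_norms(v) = [1.77, 1.34, 1.74]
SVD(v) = [[-0.64,-0.43,0.64], [0.43,-0.89,-0.16], [0.64,0.17,0.75]] @ diag([2.6705945893235885, 0.7743135826816411, 0.4725071588349666]) @ [[-0.15, -0.1, -0.98], [0.92, -0.38, -0.1], [0.37, 0.92, -0.15]]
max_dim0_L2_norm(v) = 2.63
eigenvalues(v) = [(0.06+0.75j), (0.06-0.75j), (-1.73+0j)]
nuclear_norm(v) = 3.92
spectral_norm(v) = 2.67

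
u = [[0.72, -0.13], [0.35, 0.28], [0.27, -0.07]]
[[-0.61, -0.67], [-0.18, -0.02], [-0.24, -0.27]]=u @ [[-0.79, -0.77], [0.34, 0.89]]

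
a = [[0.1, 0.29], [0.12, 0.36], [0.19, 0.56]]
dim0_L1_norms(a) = [0.41, 1.21]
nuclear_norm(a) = 0.77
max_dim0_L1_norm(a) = 1.21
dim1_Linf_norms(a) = [0.29, 0.36, 0.56]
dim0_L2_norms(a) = [0.25, 0.73]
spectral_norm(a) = 0.77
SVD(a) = [[-0.40,0.67], [-0.49,-0.73], [-0.77,0.12]] @ diag([0.7666770651894422, 0.0025055363704602476]) @ [[-0.32, -0.95], [0.95, -0.32]]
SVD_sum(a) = [[0.1, 0.29], [0.12, 0.36], [0.19, 0.56]] + [[0.0, -0.0], [-0.00, 0.0], [0.00, -0.00]]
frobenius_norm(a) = 0.77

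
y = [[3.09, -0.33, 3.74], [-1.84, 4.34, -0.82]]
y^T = [[3.09, -1.84], [-0.33, 4.34], [3.74, -0.82]]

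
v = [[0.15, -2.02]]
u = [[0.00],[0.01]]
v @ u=[[-0.02]]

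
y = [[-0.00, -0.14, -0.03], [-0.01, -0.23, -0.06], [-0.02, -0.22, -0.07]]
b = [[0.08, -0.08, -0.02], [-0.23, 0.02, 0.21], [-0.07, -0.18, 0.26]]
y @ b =[[0.03, 0.00, -0.04], [0.06, 0.01, -0.06], [0.05, 0.01, -0.06]]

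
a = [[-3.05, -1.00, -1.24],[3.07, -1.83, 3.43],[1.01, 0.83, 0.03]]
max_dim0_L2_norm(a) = 4.44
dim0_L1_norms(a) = [7.13, 3.66, 4.7]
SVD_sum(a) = [[-2.23, 0.49, -1.84], [3.64, -0.79, 3.01], [0.49, -0.11, 0.41]] + [[-0.82, -1.49, 0.6], [-0.57, -1.04, 0.42], [0.52, 0.94, -0.38]] + [[-0.00, 0.0, 0.0],  [-0.0, 0.00, 0.0],  [-0.0, 0.00, 0.00]]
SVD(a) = [[-0.52, -0.73, 0.45], [0.85, -0.51, 0.15], [0.11, 0.46, 0.88]] @ diag([5.654950598026709, 2.471887956737457, 0.0019139523700714017]) @ [[0.76, -0.17, 0.63], [0.46, 0.83, -0.33], [-0.46, 0.54, 0.70]]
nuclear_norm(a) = 8.13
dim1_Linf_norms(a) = [3.05, 3.43, 1.01]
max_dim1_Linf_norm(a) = 3.43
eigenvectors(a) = [[(-0.46+0j),  -0.00-0.58j,  (-0+0.58j)],[0.54+0.00j,  (-0.75+0j),  (-0.75-0j)],[(0.7+0j),  (0.13+0.29j),  (0.13-0.29j)]]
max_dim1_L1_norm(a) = 8.33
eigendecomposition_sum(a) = [[-0.00+0.00j, (-0+0j), -0.00+0.00j],[0.00+0.00j, 0.00+0.00j, 0.00+0.00j],[0j, 0j, 0j]] + [[-1.52+1.19j, -0.50-0.70j, -0.62+1.32j], [(1.53+2j), -0.92+0.65j, 1.71+0.82j], [(0.5-0.95j), 0.41+0.24j, (0.01-0.81j)]] + [[-1.52-1.19j, (-0.5+0.7j), (-0.62-1.32j)], [(1.53-2j), -0.92-0.65j, (1.71-0.82j)], [(0.5+0.95j), (0.41-0.24j), 0.01+0.81j]]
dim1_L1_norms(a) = [5.29, 8.33, 1.87]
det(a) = 0.03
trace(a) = -4.85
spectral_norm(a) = 5.65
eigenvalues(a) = [0j, (-2.43+1.02j), (-2.43-1.02j)]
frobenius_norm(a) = 6.17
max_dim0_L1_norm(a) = 7.13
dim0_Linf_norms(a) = [3.07, 1.83, 3.43]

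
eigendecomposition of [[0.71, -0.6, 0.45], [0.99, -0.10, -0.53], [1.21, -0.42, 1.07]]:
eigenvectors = [[(0.22+0.37j), (0.22-0.37j), 0.44+0.00j], [(0.82+0j), 0.82-0.00j, -0.02+0.00j], [(0.24-0.28j), 0.24+0.28j, 0.90+0.00j]]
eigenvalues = [(0.01+0.63j), (0.01-0.63j), (1.67+0j)]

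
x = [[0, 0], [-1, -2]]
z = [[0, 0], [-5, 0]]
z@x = [[0, 0], [0, 0]]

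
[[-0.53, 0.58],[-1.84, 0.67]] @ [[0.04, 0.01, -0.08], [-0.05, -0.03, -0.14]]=[[-0.05,-0.02,-0.04], [-0.11,-0.04,0.05]]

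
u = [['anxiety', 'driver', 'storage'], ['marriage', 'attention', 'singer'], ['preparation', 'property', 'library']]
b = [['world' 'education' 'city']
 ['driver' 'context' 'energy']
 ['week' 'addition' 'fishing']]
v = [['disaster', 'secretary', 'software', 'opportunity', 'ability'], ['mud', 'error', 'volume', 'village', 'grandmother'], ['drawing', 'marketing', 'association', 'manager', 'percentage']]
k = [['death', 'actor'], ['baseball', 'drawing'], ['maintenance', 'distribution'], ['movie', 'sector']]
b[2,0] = 'week'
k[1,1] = 'drawing'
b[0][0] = 'world'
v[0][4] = 'ability'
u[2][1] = 'property'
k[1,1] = 'drawing'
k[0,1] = 'actor'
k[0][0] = 'death'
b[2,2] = 'fishing'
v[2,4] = 'percentage'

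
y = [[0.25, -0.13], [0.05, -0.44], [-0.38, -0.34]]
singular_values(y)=[0.6, 0.42]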